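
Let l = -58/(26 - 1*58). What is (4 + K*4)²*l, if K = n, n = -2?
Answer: 29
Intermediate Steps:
K = -2
l = 29/16 (l = -58/(26 - 58) = -58/(-32) = -58*(-1/32) = 29/16 ≈ 1.8125)
(4 + K*4)²*l = (4 - 2*4)²*(29/16) = (4 - 8)²*(29/16) = (-4)²*(29/16) = 16*(29/16) = 29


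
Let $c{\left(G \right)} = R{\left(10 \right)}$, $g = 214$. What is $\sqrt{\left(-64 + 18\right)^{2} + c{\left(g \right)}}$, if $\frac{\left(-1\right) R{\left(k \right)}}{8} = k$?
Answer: $2 \sqrt{509} \approx 45.122$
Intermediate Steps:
$R{\left(k \right)} = - 8 k$
$c{\left(G \right)} = -80$ ($c{\left(G \right)} = \left(-8\right) 10 = -80$)
$\sqrt{\left(-64 + 18\right)^{2} + c{\left(g \right)}} = \sqrt{\left(-64 + 18\right)^{2} - 80} = \sqrt{\left(-46\right)^{2} - 80} = \sqrt{2116 - 80} = \sqrt{2036} = 2 \sqrt{509}$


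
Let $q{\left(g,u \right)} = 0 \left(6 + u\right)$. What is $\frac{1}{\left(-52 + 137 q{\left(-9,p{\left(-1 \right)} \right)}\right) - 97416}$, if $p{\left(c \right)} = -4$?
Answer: $- \frac{1}{97468} \approx -1.026 \cdot 10^{-5}$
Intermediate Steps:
$q{\left(g,u \right)} = 0$
$\frac{1}{\left(-52 + 137 q{\left(-9,p{\left(-1 \right)} \right)}\right) - 97416} = \frac{1}{\left(-52 + 137 \cdot 0\right) - 97416} = \frac{1}{\left(-52 + 0\right) - 97416} = \frac{1}{-52 - 97416} = \frac{1}{-97468} = - \frac{1}{97468}$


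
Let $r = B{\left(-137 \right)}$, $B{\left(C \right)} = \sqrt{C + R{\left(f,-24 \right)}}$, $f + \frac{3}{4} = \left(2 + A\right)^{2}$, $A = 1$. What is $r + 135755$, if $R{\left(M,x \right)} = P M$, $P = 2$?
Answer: $135755 + \frac{i \sqrt{482}}{2} \approx 1.3576 \cdot 10^{5} + 10.977 i$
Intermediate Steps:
$f = \frac{33}{4}$ ($f = - \frac{3}{4} + \left(2 + 1\right)^{2} = - \frac{3}{4} + 3^{2} = - \frac{3}{4} + 9 = \frac{33}{4} \approx 8.25$)
$R{\left(M,x \right)} = 2 M$
$B{\left(C \right)} = \sqrt{\frac{33}{2} + C}$ ($B{\left(C \right)} = \sqrt{C + 2 \cdot \frac{33}{4}} = \sqrt{C + \frac{33}{2}} = \sqrt{\frac{33}{2} + C}$)
$r = \frac{i \sqrt{482}}{2}$ ($r = \frac{\sqrt{66 + 4 \left(-137\right)}}{2} = \frac{\sqrt{66 - 548}}{2} = \frac{\sqrt{-482}}{2} = \frac{i \sqrt{482}}{2} \approx 10.977 i$)
$r + 135755 = \frac{i \sqrt{482}}{2} + 135755 = 135755 + \frac{i \sqrt{482}}{2}$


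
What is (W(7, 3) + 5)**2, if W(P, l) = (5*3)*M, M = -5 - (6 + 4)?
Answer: 48400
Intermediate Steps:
M = -15 (M = -5 - 1*10 = -5 - 10 = -15)
W(P, l) = -225 (W(P, l) = (5*3)*(-15) = 15*(-15) = -225)
(W(7, 3) + 5)**2 = (-225 + 5)**2 = (-220)**2 = 48400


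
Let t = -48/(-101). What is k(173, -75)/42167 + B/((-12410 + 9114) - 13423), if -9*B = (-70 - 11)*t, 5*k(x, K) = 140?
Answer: 9688396/23734665791 ≈ 0.00040820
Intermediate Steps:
k(x, K) = 28 (k(x, K) = (⅕)*140 = 28)
t = 48/101 (t = -48*(-1/101) = 48/101 ≈ 0.47525)
B = 432/101 (B = -(-70 - 11)*48/(9*101) = -(-9)*48/101 = -⅑*(-3888/101) = 432/101 ≈ 4.2772)
k(173, -75)/42167 + B/((-12410 + 9114) - 13423) = 28/42167 + 432/(101*((-12410 + 9114) - 13423)) = 28*(1/42167) + 432/(101*(-3296 - 13423)) = 28/42167 + (432/101)/(-16719) = 28/42167 + (432/101)*(-1/16719) = 28/42167 - 144/562873 = 9688396/23734665791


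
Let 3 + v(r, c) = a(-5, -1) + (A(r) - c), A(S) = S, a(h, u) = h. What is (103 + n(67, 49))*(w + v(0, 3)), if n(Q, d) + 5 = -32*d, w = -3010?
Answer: 4440870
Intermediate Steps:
n(Q, d) = -5 - 32*d
v(r, c) = -8 + r - c (v(r, c) = -3 + (-5 + (r - c)) = -3 + (-5 + r - c) = -8 + r - c)
(103 + n(67, 49))*(w + v(0, 3)) = (103 + (-5 - 32*49))*(-3010 + (-8 + 0 - 1*3)) = (103 + (-5 - 1568))*(-3010 + (-8 + 0 - 3)) = (103 - 1573)*(-3010 - 11) = -1470*(-3021) = 4440870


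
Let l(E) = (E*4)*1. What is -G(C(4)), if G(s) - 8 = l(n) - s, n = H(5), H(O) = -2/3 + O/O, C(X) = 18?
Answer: 26/3 ≈ 8.6667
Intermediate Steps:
H(O) = ⅓ (H(O) = -2*⅓ + 1 = -⅔ + 1 = ⅓)
n = ⅓ ≈ 0.33333
l(E) = 4*E (l(E) = (4*E)*1 = 4*E)
G(s) = 28/3 - s (G(s) = 8 + (4*(⅓) - s) = 8 + (4/3 - s) = 28/3 - s)
-G(C(4)) = -(28/3 - 1*18) = -(28/3 - 18) = -1*(-26/3) = 26/3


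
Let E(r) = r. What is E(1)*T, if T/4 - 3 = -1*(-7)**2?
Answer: -184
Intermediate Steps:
T = -184 (T = 12 + 4*(-1*(-7)**2) = 12 + 4*(-1*49) = 12 + 4*(-49) = 12 - 196 = -184)
E(1)*T = 1*(-184) = -184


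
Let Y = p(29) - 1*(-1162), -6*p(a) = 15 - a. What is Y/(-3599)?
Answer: -3493/10797 ≈ -0.32352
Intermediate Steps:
p(a) = -5/2 + a/6 (p(a) = -(15 - a)/6 = -5/2 + a/6)
Y = 3493/3 (Y = (-5/2 + (1/6)*29) - 1*(-1162) = (-5/2 + 29/6) + 1162 = 7/3 + 1162 = 3493/3 ≈ 1164.3)
Y/(-3599) = (3493/3)/(-3599) = (3493/3)*(-1/3599) = -3493/10797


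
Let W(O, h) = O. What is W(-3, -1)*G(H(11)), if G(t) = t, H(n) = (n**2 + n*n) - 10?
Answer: -696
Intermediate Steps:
H(n) = -10 + 2*n**2 (H(n) = (n**2 + n**2) - 10 = 2*n**2 - 10 = -10 + 2*n**2)
W(-3, -1)*G(H(11)) = -3*(-10 + 2*11**2) = -3*(-10 + 2*121) = -3*(-10 + 242) = -3*232 = -696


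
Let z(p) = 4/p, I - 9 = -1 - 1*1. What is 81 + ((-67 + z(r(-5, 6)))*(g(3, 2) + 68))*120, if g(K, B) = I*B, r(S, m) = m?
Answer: -652639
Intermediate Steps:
I = 7 (I = 9 + (-1 - 1*1) = 9 + (-1 - 1) = 9 - 2 = 7)
g(K, B) = 7*B
81 + ((-67 + z(r(-5, 6)))*(g(3, 2) + 68))*120 = 81 + ((-67 + 4/6)*(7*2 + 68))*120 = 81 + ((-67 + 4*(⅙))*(14 + 68))*120 = 81 + ((-67 + ⅔)*82)*120 = 81 - 199/3*82*120 = 81 - 16318/3*120 = 81 - 652720 = -652639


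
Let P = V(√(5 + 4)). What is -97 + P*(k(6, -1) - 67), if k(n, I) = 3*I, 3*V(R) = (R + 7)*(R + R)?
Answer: -1497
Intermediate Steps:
V(R) = 2*R*(7 + R)/3 (V(R) = ((R + 7)*(R + R))/3 = ((7 + R)*(2*R))/3 = (2*R*(7 + R))/3 = 2*R*(7 + R)/3)
P = 20 (P = 2*√(5 + 4)*(7 + √(5 + 4))/3 = 2*√9*(7 + √9)/3 = (⅔)*3*(7 + 3) = (⅔)*3*10 = 20)
-97 + P*(k(6, -1) - 67) = -97 + 20*(3*(-1) - 67) = -97 + 20*(-3 - 67) = -97 + 20*(-70) = -97 - 1400 = -1497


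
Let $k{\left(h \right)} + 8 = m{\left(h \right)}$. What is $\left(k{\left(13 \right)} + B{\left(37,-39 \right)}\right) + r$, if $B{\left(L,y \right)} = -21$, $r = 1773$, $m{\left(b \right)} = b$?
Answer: $1757$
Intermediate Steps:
$k{\left(h \right)} = -8 + h$
$\left(k{\left(13 \right)} + B{\left(37,-39 \right)}\right) + r = \left(\left(-8 + 13\right) - 21\right) + 1773 = \left(5 - 21\right) + 1773 = -16 + 1773 = 1757$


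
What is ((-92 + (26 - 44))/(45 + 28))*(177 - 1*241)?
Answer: 7040/73 ≈ 96.438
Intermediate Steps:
((-92 + (26 - 44))/(45 + 28))*(177 - 1*241) = ((-92 - 18)/73)*(177 - 241) = -110*1/73*(-64) = -110/73*(-64) = 7040/73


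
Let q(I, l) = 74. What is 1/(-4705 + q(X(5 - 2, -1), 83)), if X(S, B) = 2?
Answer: -1/4631 ≈ -0.00021594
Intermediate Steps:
1/(-4705 + q(X(5 - 2, -1), 83)) = 1/(-4705 + 74) = 1/(-4631) = -1/4631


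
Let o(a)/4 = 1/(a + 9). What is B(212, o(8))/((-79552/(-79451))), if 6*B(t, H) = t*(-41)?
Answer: -172647023/119328 ≈ -1446.8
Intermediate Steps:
o(a) = 4/(9 + a) (o(a) = 4/(a + 9) = 4/(9 + a))
B(t, H) = -41*t/6 (B(t, H) = (t*(-41))/6 = (-41*t)/6 = -41*t/6)
B(212, o(8))/((-79552/(-79451))) = (-41/6*212)/((-79552/(-79451))) = -4346/(3*((-79552*(-1/79451)))) = -4346/(3*79552/79451) = -4346/3*79451/79552 = -172647023/119328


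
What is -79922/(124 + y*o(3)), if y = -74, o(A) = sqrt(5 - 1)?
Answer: 39961/12 ≈ 3330.1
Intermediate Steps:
o(A) = 2 (o(A) = sqrt(4) = 2)
-79922/(124 + y*o(3)) = -79922/(124 - 74*2) = -79922/(124 - 148) = -79922/(-24) = -79922*(-1/24) = 39961/12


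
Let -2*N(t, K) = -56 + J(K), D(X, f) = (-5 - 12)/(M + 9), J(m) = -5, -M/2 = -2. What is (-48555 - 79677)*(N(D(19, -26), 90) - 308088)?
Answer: 39502829340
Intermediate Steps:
M = 4 (M = -2*(-2) = 4)
D(X, f) = -17/13 (D(X, f) = (-5 - 12)/(4 + 9) = -17/13)
N(t, K) = 61/2 (N(t, K) = -(-56 - 5)/2 = -1/2*(-61) = 61/2)
(-48555 - 79677)*(N(D(19, -26), 90) - 308088) = (-48555 - 79677)*(61/2 - 308088) = -128232*(-616115/2) = 39502829340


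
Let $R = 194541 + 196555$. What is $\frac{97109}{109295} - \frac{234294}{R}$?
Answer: $\frac{6185889367}{21372418660} \approx 0.28943$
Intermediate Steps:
$R = 391096$
$\frac{97109}{109295} - \frac{234294}{R} = \frac{97109}{109295} - \frac{234294}{391096} = 97109 \cdot \frac{1}{109295} - \frac{117147}{195548} = \frac{97109}{109295} - \frac{117147}{195548} = \frac{6185889367}{21372418660}$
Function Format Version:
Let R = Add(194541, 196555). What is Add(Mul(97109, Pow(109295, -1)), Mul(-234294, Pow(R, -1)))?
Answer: Rational(6185889367, 21372418660) ≈ 0.28943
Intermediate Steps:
R = 391096
Add(Mul(97109, Pow(109295, -1)), Mul(-234294, Pow(R, -1))) = Add(Mul(97109, Pow(109295, -1)), Mul(-234294, Pow(391096, -1))) = Add(Mul(97109, Rational(1, 109295)), Mul(-234294, Rational(1, 391096))) = Add(Rational(97109, 109295), Rational(-117147, 195548)) = Rational(6185889367, 21372418660)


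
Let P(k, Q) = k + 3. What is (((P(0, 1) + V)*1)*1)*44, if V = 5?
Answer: 352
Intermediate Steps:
P(k, Q) = 3 + k
(((P(0, 1) + V)*1)*1)*44 = ((((3 + 0) + 5)*1)*1)*44 = (((3 + 5)*1)*1)*44 = ((8*1)*1)*44 = (8*1)*44 = 8*44 = 352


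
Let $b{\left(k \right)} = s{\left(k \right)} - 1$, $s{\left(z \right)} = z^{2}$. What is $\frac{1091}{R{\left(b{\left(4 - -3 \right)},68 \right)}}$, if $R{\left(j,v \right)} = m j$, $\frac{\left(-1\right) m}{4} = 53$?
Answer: $- \frac{1091}{10176} \approx -0.10721$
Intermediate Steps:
$m = -212$ ($m = \left(-4\right) 53 = -212$)
$b{\left(k \right)} = -1 + k^{2}$ ($b{\left(k \right)} = k^{2} - 1 = -1 + k^{2}$)
$R{\left(j,v \right)} = - 212 j$
$\frac{1091}{R{\left(b{\left(4 - -3 \right)},68 \right)}} = \frac{1091}{\left(-212\right) \left(-1 + \left(4 - -3\right)^{2}\right)} = \frac{1091}{\left(-212\right) \left(-1 + \left(4 + 3\right)^{2}\right)} = \frac{1091}{\left(-212\right) \left(-1 + 7^{2}\right)} = \frac{1091}{\left(-212\right) \left(-1 + 49\right)} = \frac{1091}{\left(-212\right) 48} = \frac{1091}{-10176} = 1091 \left(- \frac{1}{10176}\right) = - \frac{1091}{10176}$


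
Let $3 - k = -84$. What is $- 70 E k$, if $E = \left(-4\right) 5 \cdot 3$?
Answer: $365400$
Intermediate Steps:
$k = 87$ ($k = 3 - -84 = 3 + 84 = 87$)
$E = -60$ ($E = \left(-20\right) 3 = -60$)
$- 70 E k = \left(-70\right) \left(-60\right) 87 = 4200 \cdot 87 = 365400$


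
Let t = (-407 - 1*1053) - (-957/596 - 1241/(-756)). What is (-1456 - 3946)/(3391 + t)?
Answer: -76062861/27188941 ≈ -2.7976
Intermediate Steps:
t = -41116069/28161 (t = (-407 - 1053) - (-957*1/596 - 1241*(-1/756)) = -1460 - (-957/596 + 1241/756) = -1460 - 1*1009/28161 = -1460 - 1009/28161 = -41116069/28161 ≈ -1460.0)
(-1456 - 3946)/(3391 + t) = (-1456 - 3946)/(3391 - 41116069/28161) = -5402/54377882/28161 = -5402*28161/54377882 = -76062861/27188941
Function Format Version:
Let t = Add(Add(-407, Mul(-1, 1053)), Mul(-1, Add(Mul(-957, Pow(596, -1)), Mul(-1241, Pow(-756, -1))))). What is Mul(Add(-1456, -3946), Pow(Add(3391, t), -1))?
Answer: Rational(-76062861, 27188941) ≈ -2.7976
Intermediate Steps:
t = Rational(-41116069, 28161) (t = Add(Add(-407, -1053), Mul(-1, Add(Mul(-957, Rational(1, 596)), Mul(-1241, Rational(-1, 756))))) = Add(-1460, Mul(-1, Add(Rational(-957, 596), Rational(1241, 756)))) = Add(-1460, Mul(-1, Rational(1009, 28161))) = Add(-1460, Rational(-1009, 28161)) = Rational(-41116069, 28161) ≈ -1460.0)
Mul(Add(-1456, -3946), Pow(Add(3391, t), -1)) = Mul(Add(-1456, -3946), Pow(Add(3391, Rational(-41116069, 28161)), -1)) = Mul(-5402, Pow(Rational(54377882, 28161), -1)) = Mul(-5402, Rational(28161, 54377882)) = Rational(-76062861, 27188941)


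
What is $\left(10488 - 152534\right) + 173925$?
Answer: $31879$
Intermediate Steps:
$\left(10488 - 152534\right) + 173925 = -142046 + 173925 = 31879$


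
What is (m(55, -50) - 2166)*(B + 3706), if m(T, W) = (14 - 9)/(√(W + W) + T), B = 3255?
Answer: -1884614179/125 - 13922*I/125 ≈ -1.5077e+7 - 111.38*I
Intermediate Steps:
m(T, W) = 5/(T + √2*√W) (m(T, W) = 5/(√(2*W) + T) = 5/(√2*√W + T) = 5/(T + √2*√W))
(m(55, -50) - 2166)*(B + 3706) = (5/(55 + √2*√(-50)) - 2166)*(3255 + 3706) = (5/(55 + √2*(5*I*√2)) - 2166)*6961 = (5/(55 + 10*I) - 2166)*6961 = (5*((55 - 10*I)/3125) - 2166)*6961 = ((55 - 10*I)/625 - 2166)*6961 = (-2166 + (55 - 10*I)/625)*6961 = -15077526 + 6961*(55 - 10*I)/625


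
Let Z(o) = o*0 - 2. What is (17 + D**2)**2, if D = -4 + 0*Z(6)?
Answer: 1089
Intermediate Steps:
Z(o) = -2 (Z(o) = 0 - 2 = -2)
D = -4 (D = -4 + 0*(-2) = -4 + 0 = -4)
(17 + D**2)**2 = (17 + (-4)**2)**2 = (17 + 16)**2 = 33**2 = 1089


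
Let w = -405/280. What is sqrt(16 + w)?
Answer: sqrt(11410)/28 ≈ 3.8149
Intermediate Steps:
w = -81/56 (w = -405*1/280 = -81/56 ≈ -1.4464)
sqrt(16 + w) = sqrt(16 - 81/56) = sqrt(815/56) = sqrt(11410)/28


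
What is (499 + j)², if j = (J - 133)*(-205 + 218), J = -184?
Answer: 13118884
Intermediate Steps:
j = -4121 (j = (-184 - 133)*(-205 + 218) = -317*13 = -4121)
(499 + j)² = (499 - 4121)² = (-3622)² = 13118884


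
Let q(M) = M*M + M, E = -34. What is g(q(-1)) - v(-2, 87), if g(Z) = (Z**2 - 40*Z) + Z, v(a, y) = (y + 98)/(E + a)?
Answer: 185/36 ≈ 5.1389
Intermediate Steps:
v(a, y) = (98 + y)/(-34 + a) (v(a, y) = (y + 98)/(-34 + a) = (98 + y)/(-34 + a))
q(M) = M + M**2 (q(M) = M**2 + M = M + M**2)
g(Z) = Z**2 - 39*Z
g(q(-1)) - v(-2, 87) = (-(1 - 1))*(-39 - (1 - 1)) - (98 + 87)/(-34 - 2) = (-1*0)*(-39 - 1*0) - 185/(-36) = 0*(-39 + 0) - (-1)*185/36 = 0*(-39) - 1*(-185/36) = 0 + 185/36 = 185/36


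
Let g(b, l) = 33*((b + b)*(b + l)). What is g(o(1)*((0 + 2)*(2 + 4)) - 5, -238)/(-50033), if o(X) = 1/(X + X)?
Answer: 15642/50033 ≈ 0.31263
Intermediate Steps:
o(X) = 1/(2*X)
g(b, l) = 66*b*(b + l) (g(b, l) = 33*((2*b)*(b + l)) = 33*(2*b*(b + l)) = 66*b*(b + l))
g(o(1)*((0 + 2)*(2 + 4)) - 5, -238)/(-50033) = (66*(((½)/1)*((0 + 2)*(2 + 4)) - 5)*((((½)/1)*((0 + 2)*(2 + 4)) - 5) - 238))/(-50033) = (66*(((½)*1)*(2*6) - 5)*((((½)*1)*(2*6) - 5) - 238))*(-1/50033) = (66*((½)*12 - 5)*(((½)*12 - 5) - 238))*(-1/50033) = (66*(6 - 5)*((6 - 5) - 238))*(-1/50033) = (66*1*(1 - 238))*(-1/50033) = (66*1*(-237))*(-1/50033) = -15642*(-1/50033) = 15642/50033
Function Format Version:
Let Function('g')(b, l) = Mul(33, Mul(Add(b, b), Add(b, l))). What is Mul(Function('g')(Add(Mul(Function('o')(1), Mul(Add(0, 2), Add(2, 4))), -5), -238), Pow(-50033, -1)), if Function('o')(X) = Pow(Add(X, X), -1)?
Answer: Rational(15642, 50033) ≈ 0.31263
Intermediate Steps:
Function('o')(X) = Mul(Rational(1, 2), Pow(X, -1)) (Function('o')(X) = Pow(Mul(2, X), -1) = Mul(Rational(1, 2), Pow(X, -1)))
Function('g')(b, l) = Mul(66, b, Add(b, l)) (Function('g')(b, l) = Mul(33, Mul(Mul(2, b), Add(b, l))) = Mul(33, Mul(2, b, Add(b, l))) = Mul(66, b, Add(b, l)))
Mul(Function('g')(Add(Mul(Function('o')(1), Mul(Add(0, 2), Add(2, 4))), -5), -238), Pow(-50033, -1)) = Mul(Mul(66, Add(Mul(Mul(Rational(1, 2), Pow(1, -1)), Mul(Add(0, 2), Add(2, 4))), -5), Add(Add(Mul(Mul(Rational(1, 2), Pow(1, -1)), Mul(Add(0, 2), Add(2, 4))), -5), -238)), Pow(-50033, -1)) = Mul(Mul(66, Add(Mul(Mul(Rational(1, 2), 1), Mul(2, 6)), -5), Add(Add(Mul(Mul(Rational(1, 2), 1), Mul(2, 6)), -5), -238)), Rational(-1, 50033)) = Mul(Mul(66, Add(Mul(Rational(1, 2), 12), -5), Add(Add(Mul(Rational(1, 2), 12), -5), -238)), Rational(-1, 50033)) = Mul(Mul(66, Add(6, -5), Add(Add(6, -5), -238)), Rational(-1, 50033)) = Mul(Mul(66, 1, Add(1, -238)), Rational(-1, 50033)) = Mul(Mul(66, 1, -237), Rational(-1, 50033)) = Mul(-15642, Rational(-1, 50033)) = Rational(15642, 50033)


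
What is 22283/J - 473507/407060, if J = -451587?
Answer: -222900123589/183823004220 ≈ -1.2126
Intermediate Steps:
22283/J - 473507/407060 = 22283/(-451587) - 473507/407060 = 22283*(-1/451587) - 473507*1/407060 = -22283/451587 - 473507/407060 = -222900123589/183823004220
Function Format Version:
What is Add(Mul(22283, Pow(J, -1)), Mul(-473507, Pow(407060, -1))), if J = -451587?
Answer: Rational(-222900123589, 183823004220) ≈ -1.2126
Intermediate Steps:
Add(Mul(22283, Pow(J, -1)), Mul(-473507, Pow(407060, -1))) = Add(Mul(22283, Pow(-451587, -1)), Mul(-473507, Pow(407060, -1))) = Add(Mul(22283, Rational(-1, 451587)), Mul(-473507, Rational(1, 407060))) = Add(Rational(-22283, 451587), Rational(-473507, 407060)) = Rational(-222900123589, 183823004220)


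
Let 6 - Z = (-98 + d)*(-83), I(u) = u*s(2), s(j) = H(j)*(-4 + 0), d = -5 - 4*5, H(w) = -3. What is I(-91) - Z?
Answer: 9111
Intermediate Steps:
d = -25 (d = -5 - 20 = -25)
s(j) = 12 (s(j) = -3*(-4 + 0) = -3*(-4) = 12)
I(u) = 12*u (I(u) = u*12 = 12*u)
Z = -10203 (Z = 6 - (-98 - 25)*(-83) = 6 - (-123)*(-83) = 6 - 1*10209 = 6 - 10209 = -10203)
I(-91) - Z = 12*(-91) - 1*(-10203) = -1092 + 10203 = 9111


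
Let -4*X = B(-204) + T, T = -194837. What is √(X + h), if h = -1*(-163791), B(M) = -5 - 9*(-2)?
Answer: √212497 ≈ 460.97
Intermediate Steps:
B(M) = 13 (B(M) = -5 + 18 = 13)
h = 163791
X = 48706 (X = -(13 - 194837)/4 = -¼*(-194824) = 48706)
√(X + h) = √(48706 + 163791) = √212497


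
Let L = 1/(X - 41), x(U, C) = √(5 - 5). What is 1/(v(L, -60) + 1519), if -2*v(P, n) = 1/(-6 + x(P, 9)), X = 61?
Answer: 12/18229 ≈ 0.00065829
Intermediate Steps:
x(U, C) = 0 (x(U, C) = √0 = 0)
L = 1/20 (L = 1/(61 - 41) = 1/20 ≈ 0.050000)
v(P, n) = 1/12 (v(P, n) = -1/(2*(-6 + 0)) = -½/(-6) = -½*(-⅙) = 1/12)
1/(v(L, -60) + 1519) = 1/(1/12 + 1519) = 1/(18229/12) = 12/18229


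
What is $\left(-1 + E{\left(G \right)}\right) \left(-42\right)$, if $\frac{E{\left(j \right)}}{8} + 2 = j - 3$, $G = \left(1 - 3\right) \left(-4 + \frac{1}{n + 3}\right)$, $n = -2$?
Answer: $-294$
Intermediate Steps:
$G = 6$ ($G = \left(1 - 3\right) \left(-4 + \frac{1}{-2 + 3}\right) = - 2 \left(-4 + 1^{-1}\right) = - 2 \left(-4 + 1\right) = \left(-2\right) \left(-3\right) = 6$)
$E{\left(j \right)} = -40 + 8 j$ ($E{\left(j \right)} = -16 + 8 \left(j - 3\right) = -16 + 8 \left(-3 + j\right) = -16 + \left(-24 + 8 j\right) = -40 + 8 j$)
$\left(-1 + E{\left(G \right)}\right) \left(-42\right) = \left(-1 + \left(-40 + 8 \cdot 6\right)\right) \left(-42\right) = \left(-1 + \left(-40 + 48\right)\right) \left(-42\right) = \left(-1 + 8\right) \left(-42\right) = 7 \left(-42\right) = -294$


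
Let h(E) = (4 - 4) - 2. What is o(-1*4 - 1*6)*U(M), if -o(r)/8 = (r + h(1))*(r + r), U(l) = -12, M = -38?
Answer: 23040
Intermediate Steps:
h(E) = -2 (h(E) = 0 - 2 = -2)
o(r) = -16*r*(-2 + r) (o(r) = -8*(r - 2)*(r + r) = -8*(-2 + r)*2*r = -16*r*(-2 + r))
o(-1*4 - 1*6)*U(M) = (16*(-1*4 - 1*6)*(2 - (-1*4 - 1*6)))*(-12) = (16*(-4 - 6)*(2 - (-4 - 6)))*(-12) = (16*(-10)*(2 - 1*(-10)))*(-12) = (16*(-10)*(2 + 10))*(-12) = (16*(-10)*12)*(-12) = -1920*(-12) = 23040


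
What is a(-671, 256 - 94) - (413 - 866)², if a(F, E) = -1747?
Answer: -206956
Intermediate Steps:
a(-671, 256 - 94) - (413 - 866)² = -1747 - (413 - 866)² = -1747 - 1*(-453)² = -1747 - 1*205209 = -1747 - 205209 = -206956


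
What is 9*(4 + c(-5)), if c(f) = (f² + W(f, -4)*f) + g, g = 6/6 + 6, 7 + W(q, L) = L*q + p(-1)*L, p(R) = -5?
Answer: -1161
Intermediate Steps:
W(q, L) = -7 - 5*L + L*q (W(q, L) = -7 + (L*q - 5*L) = -7 + (-5*L + L*q) = -7 - 5*L + L*q)
g = 7 (g = 6*(⅙) + 6 = 1 + 6 = 7)
c(f) = 7 + f² + f*(13 - 4*f) (c(f) = (f² + (-7 - 5*(-4) - 4*f)*f) + 7 = (f² + (-7 + 20 - 4*f)*f) + 7 = (f² + (13 - 4*f)*f) + 7 = (f² + f*(13 - 4*f)) + 7 = 7 + f² + f*(13 - 4*f))
9*(4 + c(-5)) = 9*(4 + (7 - 3*(-5)² + 13*(-5))) = 9*(4 + (7 - 3*25 - 65)) = 9*(4 + (7 - 75 - 65)) = 9*(4 - 133) = 9*(-129) = -1161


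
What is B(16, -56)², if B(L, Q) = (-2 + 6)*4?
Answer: 256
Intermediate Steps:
B(L, Q) = 16 (B(L, Q) = 4*4 = 16)
B(16, -56)² = 16² = 256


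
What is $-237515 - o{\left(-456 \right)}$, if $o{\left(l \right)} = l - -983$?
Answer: $-238042$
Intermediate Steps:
$o{\left(l \right)} = 983 + l$ ($o{\left(l \right)} = l + 983 = 983 + l$)
$-237515 - o{\left(-456 \right)} = -237515 - \left(983 - 456\right) = -237515 - 527 = -238042$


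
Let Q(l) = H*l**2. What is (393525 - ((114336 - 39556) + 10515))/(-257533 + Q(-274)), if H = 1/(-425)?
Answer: -130997750/109526601 ≈ -1.1960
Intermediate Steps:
H = -1/425 ≈ -0.0023529
Q(l) = -l**2/425
(393525 - ((114336 - 39556) + 10515))/(-257533 + Q(-274)) = (393525 - ((114336 - 39556) + 10515))/(-257533 - 1/425*(-274)**2) = (393525 - (74780 + 10515))/(-257533 - 1/425*75076) = (393525 - 1*85295)/(-257533 - 75076/425) = (393525 - 85295)/(-109526601/425) = 308230*(-425/109526601) = -130997750/109526601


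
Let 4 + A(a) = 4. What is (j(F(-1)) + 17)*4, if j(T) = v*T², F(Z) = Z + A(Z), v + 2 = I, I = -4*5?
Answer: -20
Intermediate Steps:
A(a) = 0 (A(a) = -4 + 4 = 0)
I = -20
v = -22 (v = -2 - 20 = -22)
F(Z) = Z (F(Z) = Z + 0 = Z)
j(T) = -22*T²
(j(F(-1)) + 17)*4 = (-22*(-1)² + 17)*4 = (-22*1 + 17)*4 = (-22 + 17)*4 = -5*4 = -20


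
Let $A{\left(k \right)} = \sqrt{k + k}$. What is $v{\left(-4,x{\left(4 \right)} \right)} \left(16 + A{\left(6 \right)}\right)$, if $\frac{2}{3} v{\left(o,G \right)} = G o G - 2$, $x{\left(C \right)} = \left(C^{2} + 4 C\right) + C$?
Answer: $-124464 - 15558 \sqrt{3} \approx -1.5141 \cdot 10^{5}$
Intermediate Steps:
$x{\left(C \right)} = C^{2} + 5 C$
$v{\left(o,G \right)} = -3 + \frac{3 o G^{2}}{2}$ ($v{\left(o,G \right)} = \frac{3 \left(G o G - 2\right)}{2} = \frac{3 \left(o G^{2} - 2\right)}{2} = \frac{3 \left(-2 + o G^{2}\right)}{2} = -3 + \frac{3 o G^{2}}{2}$)
$A{\left(k \right)} = \sqrt{2} \sqrt{k}$ ($A{\left(k \right)} = \sqrt{2 k} = \sqrt{2} \sqrt{k}$)
$v{\left(-4,x{\left(4 \right)} \right)} \left(16 + A{\left(6 \right)}\right) = \left(-3 + \frac{3}{2} \left(-4\right) \left(4 \left(5 + 4\right)\right)^{2}\right) \left(16 + \sqrt{2} \sqrt{6}\right) = \left(-3 + \frac{3}{2} \left(-4\right) \left(4 \cdot 9\right)^{2}\right) \left(16 + 2 \sqrt{3}\right) = \left(-3 + \frac{3}{2} \left(-4\right) 36^{2}\right) \left(16 + 2 \sqrt{3}\right) = \left(-3 + \frac{3}{2} \left(-4\right) 1296\right) \left(16 + 2 \sqrt{3}\right) = \left(-3 - 7776\right) \left(16 + 2 \sqrt{3}\right) = - 7779 \left(16 + 2 \sqrt{3}\right) = -124464 - 15558 \sqrt{3}$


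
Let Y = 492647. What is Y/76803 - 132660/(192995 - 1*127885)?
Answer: 2188756019/500064333 ≈ 4.3769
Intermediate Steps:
Y/76803 - 132660/(192995 - 1*127885) = 492647/76803 - 132660/(192995 - 1*127885) = 492647*(1/76803) - 132660/(192995 - 127885) = 492647/76803 - 132660/65110 = 492647/76803 - 132660*1/65110 = 492647/76803 - 13266/6511 = 2188756019/500064333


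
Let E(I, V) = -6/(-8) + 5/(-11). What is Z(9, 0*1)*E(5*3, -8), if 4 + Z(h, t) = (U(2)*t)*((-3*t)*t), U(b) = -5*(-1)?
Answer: -13/11 ≈ -1.1818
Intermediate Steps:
U(b) = 5
Z(h, t) = -4 - 15*t³ (Z(h, t) = -4 + (5*t)*((-3*t)*t) = -4 + (5*t)*(-3*t²) = -4 - 15*t³)
E(I, V) = 13/44 (E(I, V) = -6*(-⅛) + 5*(-1/11) = ¾ - 5/11 = 13/44)
Z(9, 0*1)*E(5*3, -8) = (-4 - 15*(0*1)³)*(13/44) = (-4 - 15*0³)*(13/44) = (-4 - 15*0)*(13/44) = (-4 + 0)*(13/44) = -4*13/44 = -13/11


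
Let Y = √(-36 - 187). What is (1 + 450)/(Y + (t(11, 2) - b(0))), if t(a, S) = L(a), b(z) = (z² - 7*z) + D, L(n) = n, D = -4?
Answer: 6765/448 - 451*I*√223/448 ≈ 15.1 - 15.033*I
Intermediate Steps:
b(z) = -4 + z² - 7*z (b(z) = (z² - 7*z) - 4 = -4 + z² - 7*z)
t(a, S) = a
Y = I*√223 (Y = √(-223) = I*√223 ≈ 14.933*I)
(1 + 450)/(Y + (t(11, 2) - b(0))) = (1 + 450)/(I*√223 + (11 - (-4 + 0² - 7*0))) = 451/(I*√223 + (11 - (-4 + 0 + 0))) = 451/(I*√223 + (11 - 1*(-4))) = 451/(I*√223 + (11 + 4)) = 451/(I*√223 + 15) = 451/(15 + I*√223)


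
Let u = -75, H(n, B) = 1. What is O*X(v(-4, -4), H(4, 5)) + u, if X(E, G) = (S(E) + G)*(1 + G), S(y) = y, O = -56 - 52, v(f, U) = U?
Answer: 573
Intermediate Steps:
O = -108
X(E, G) = (1 + G)*(E + G) (X(E, G) = (E + G)*(1 + G) = (1 + G)*(E + G))
O*X(v(-4, -4), H(4, 5)) + u = -108*(-4 + 1 + 1**2 - 4*1) - 75 = -108*(-4 + 1 + 1 - 4) - 75 = -108*(-6) - 75 = 648 - 75 = 573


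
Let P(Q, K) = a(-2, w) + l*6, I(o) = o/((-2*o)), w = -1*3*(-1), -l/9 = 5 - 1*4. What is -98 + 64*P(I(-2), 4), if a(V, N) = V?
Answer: -3682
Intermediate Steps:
l = -9 (l = -9*(5 - 1*4) = -9*(5 - 4) = -9*1 = -9)
w = 3 (w = -3*(-1) = 3)
I(o) = -1/2 (I(o) = o*(-1/(2*o)) = -1/2)
P(Q, K) = -56 (P(Q, K) = -2 - 9*6 = -2 - 54 = -56)
-98 + 64*P(I(-2), 4) = -98 + 64*(-56) = -98 - 3584 = -3682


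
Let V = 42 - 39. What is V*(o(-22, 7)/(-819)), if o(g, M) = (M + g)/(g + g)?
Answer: -5/4004 ≈ -0.0012488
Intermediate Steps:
o(g, M) = (M + g)/(2*g) (o(g, M) = (M + g)/((2*g)) = (M + g)*(1/(2*g)) = (M + g)/(2*g))
V = 3
V*(o(-22, 7)/(-819)) = 3*(((½)*(7 - 22)/(-22))/(-819)) = 3*(((½)*(-1/22)*(-15))*(-1/819)) = 3*((15/44)*(-1/819)) = 3*(-5/12012) = -5/4004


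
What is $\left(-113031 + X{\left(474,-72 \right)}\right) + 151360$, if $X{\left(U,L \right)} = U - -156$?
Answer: $38959$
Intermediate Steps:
$X{\left(U,L \right)} = 156 + U$ ($X{\left(U,L \right)} = U + 156 = 156 + U$)
$\left(-113031 + X{\left(474,-72 \right)}\right) + 151360 = \left(-113031 + \left(156 + 474\right)\right) + 151360 = \left(-113031 + 630\right) + 151360 = -112401 + 151360 = 38959$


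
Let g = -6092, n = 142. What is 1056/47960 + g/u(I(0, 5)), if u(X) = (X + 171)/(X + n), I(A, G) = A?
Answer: -471457828/93195 ≈ -5058.8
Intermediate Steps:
u(X) = (171 + X)/(142 + X) (u(X) = (X + 171)/(X + 142) = (171 + X)/(142 + X))
1056/47960 + g/u(I(0, 5)) = 1056/47960 - 6092*(142 + 0)/(171 + 0) = 1056*(1/47960) - 6092/(171/142) = 12/545 - 6092/((1/142)*171) = 12/545 - 6092/171/142 = 12/545 - 6092*142/171 = 12/545 - 865064/171 = -471457828/93195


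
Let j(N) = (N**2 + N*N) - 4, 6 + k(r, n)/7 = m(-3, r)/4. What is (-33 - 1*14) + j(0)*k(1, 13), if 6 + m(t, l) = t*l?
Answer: 184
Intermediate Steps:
m(t, l) = -6 + l*t (m(t, l) = -6 + t*l = -6 + l*t)
k(r, n) = -105/2 - 21*r/4 (k(r, n) = -42 + 7*((-6 + r*(-3))/4) = -42 + 7*((-6 - 3*r)*(1/4)) = -42 + 7*(-3/2 - 3*r/4) = -42 + (-21/2 - 21*r/4) = -105/2 - 21*r/4)
j(N) = -4 + 2*N**2 (j(N) = (N**2 + N**2) - 4 = 2*N**2 - 4 = -4 + 2*N**2)
(-33 - 1*14) + j(0)*k(1, 13) = (-33 - 1*14) + (-4 + 2*0**2)*(-105/2 - 21/4*1) = (-33 - 14) + (-4 + 2*0)*(-105/2 - 21/4) = -47 + (-4 + 0)*(-231/4) = -47 - 4*(-231/4) = -47 + 231 = 184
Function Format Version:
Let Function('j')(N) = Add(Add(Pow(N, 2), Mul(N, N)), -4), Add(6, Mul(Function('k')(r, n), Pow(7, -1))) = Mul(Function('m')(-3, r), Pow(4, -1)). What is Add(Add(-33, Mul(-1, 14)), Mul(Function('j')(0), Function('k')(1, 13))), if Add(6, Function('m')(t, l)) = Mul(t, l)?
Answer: 184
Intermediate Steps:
Function('m')(t, l) = Add(-6, Mul(l, t)) (Function('m')(t, l) = Add(-6, Mul(t, l)) = Add(-6, Mul(l, t)))
Function('k')(r, n) = Add(Rational(-105, 2), Mul(Rational(-21, 4), r)) (Function('k')(r, n) = Add(-42, Mul(7, Mul(Add(-6, Mul(r, -3)), Pow(4, -1)))) = Add(-42, Mul(7, Mul(Add(-6, Mul(-3, r)), Rational(1, 4)))) = Add(-42, Mul(7, Add(Rational(-3, 2), Mul(Rational(-3, 4), r)))) = Add(-42, Add(Rational(-21, 2), Mul(Rational(-21, 4), r))) = Add(Rational(-105, 2), Mul(Rational(-21, 4), r)))
Function('j')(N) = Add(-4, Mul(2, Pow(N, 2))) (Function('j')(N) = Add(Add(Pow(N, 2), Pow(N, 2)), -4) = Add(Mul(2, Pow(N, 2)), -4) = Add(-4, Mul(2, Pow(N, 2))))
Add(Add(-33, Mul(-1, 14)), Mul(Function('j')(0), Function('k')(1, 13))) = Add(Add(-33, Mul(-1, 14)), Mul(Add(-4, Mul(2, Pow(0, 2))), Add(Rational(-105, 2), Mul(Rational(-21, 4), 1)))) = Add(Add(-33, -14), Mul(Add(-4, Mul(2, 0)), Add(Rational(-105, 2), Rational(-21, 4)))) = Add(-47, Mul(Add(-4, 0), Rational(-231, 4))) = Add(-47, Mul(-4, Rational(-231, 4))) = Add(-47, 231) = 184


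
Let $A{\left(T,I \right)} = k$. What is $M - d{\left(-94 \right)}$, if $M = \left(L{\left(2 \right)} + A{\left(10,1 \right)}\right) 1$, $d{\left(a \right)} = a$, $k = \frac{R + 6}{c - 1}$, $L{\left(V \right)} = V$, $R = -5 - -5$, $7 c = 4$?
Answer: $82$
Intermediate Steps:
$c = \frac{4}{7}$ ($c = \frac{1}{7} \cdot 4 = \frac{4}{7} \approx 0.57143$)
$R = 0$ ($R = -5 + 5 = 0$)
$k = -14$ ($k = \frac{0 + 6}{\frac{4}{7} - 1} = \frac{6}{- \frac{3}{7}} = 6 \left(- \frac{7}{3}\right) = -14$)
$A{\left(T,I \right)} = -14$
$M = -12$ ($M = \left(2 - 14\right) 1 = \left(-12\right) 1 = -12$)
$M - d{\left(-94 \right)} = -12 - -94 = -12 + 94 = 82$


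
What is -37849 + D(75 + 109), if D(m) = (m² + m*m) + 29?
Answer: 29892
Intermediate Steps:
D(m) = 29 + 2*m² (D(m) = (m² + m²) + 29 = 2*m² + 29 = 29 + 2*m²)
-37849 + D(75 + 109) = -37849 + (29 + 2*(75 + 109)²) = -37849 + (29 + 2*184²) = -37849 + (29 + 2*33856) = -37849 + (29 + 67712) = -37849 + 67741 = 29892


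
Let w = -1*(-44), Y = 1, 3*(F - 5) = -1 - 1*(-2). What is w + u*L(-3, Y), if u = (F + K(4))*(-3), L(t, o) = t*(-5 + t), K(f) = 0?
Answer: -340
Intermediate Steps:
F = 16/3 (F = 5 + (-1 - 1*(-2))/3 = 5 + (-1 + 2)/3 = 5 + (1/3)*1 = 5 + 1/3 = 16/3 ≈ 5.3333)
w = 44
u = -16 (u = (16/3 + 0)*(-3) = (16/3)*(-3) = -16)
w + u*L(-3, Y) = 44 - (-48)*(-5 - 3) = 44 - (-48)*(-8) = 44 - 16*24 = 44 - 384 = -340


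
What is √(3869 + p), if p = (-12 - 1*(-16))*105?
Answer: √4289 ≈ 65.490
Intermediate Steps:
p = 420 (p = (-12 + 16)*105 = 4*105 = 420)
√(3869 + p) = √(3869 + 420) = √4289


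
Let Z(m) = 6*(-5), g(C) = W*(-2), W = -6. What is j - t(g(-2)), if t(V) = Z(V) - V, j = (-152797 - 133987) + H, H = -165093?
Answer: -451835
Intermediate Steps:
g(C) = 12 (g(C) = -6*(-2) = 12)
Z(m) = -30
j = -451877 (j = (-152797 - 133987) - 165093 = -286784 - 165093 = -451877)
t(V) = -30 - V
j - t(g(-2)) = -451877 - (-30 - 1*12) = -451877 - (-30 - 12) = -451877 - 1*(-42) = -451877 + 42 = -451835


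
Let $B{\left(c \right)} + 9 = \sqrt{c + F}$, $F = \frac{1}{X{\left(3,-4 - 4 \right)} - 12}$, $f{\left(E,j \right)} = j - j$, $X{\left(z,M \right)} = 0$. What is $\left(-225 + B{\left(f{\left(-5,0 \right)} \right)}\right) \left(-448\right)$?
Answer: $104832 - \frac{224 i \sqrt{3}}{3} \approx 1.0483 \cdot 10^{5} - 129.33 i$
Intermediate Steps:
$f{\left(E,j \right)} = 0$
$F = - \frac{1}{12}$ ($F = \frac{1}{0 - 12} = \frac{1}{-12} = - \frac{1}{12} \approx -0.083333$)
$B{\left(c \right)} = -9 + \sqrt{- \frac{1}{12} + c}$ ($B{\left(c \right)} = -9 + \sqrt{c - \frac{1}{12}} = -9 + \sqrt{- \frac{1}{12} + c}$)
$\left(-225 + B{\left(f{\left(-5,0 \right)} \right)}\right) \left(-448\right) = \left(-225 - \left(9 - \frac{\sqrt{-3 + 36 \cdot 0}}{6}\right)\right) \left(-448\right) = \left(-225 - \left(9 - \frac{\sqrt{-3 + 0}}{6}\right)\right) \left(-448\right) = \left(-225 - \left(9 - \frac{\sqrt{-3}}{6}\right)\right) \left(-448\right) = \left(-225 - \left(9 - \frac{i \sqrt{3}}{6}\right)\right) \left(-448\right) = \left(-234 + \frac{i \sqrt{3}}{6}\right) \left(-448\right) = 104832 - \frac{224 i \sqrt{3}}{3}$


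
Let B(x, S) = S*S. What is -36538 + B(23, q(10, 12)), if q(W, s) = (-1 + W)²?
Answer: -29977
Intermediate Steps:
B(x, S) = S²
-36538 + B(23, q(10, 12)) = -36538 + ((-1 + 10)²)² = -36538 + (9²)² = -36538 + 81² = -36538 + 6561 = -29977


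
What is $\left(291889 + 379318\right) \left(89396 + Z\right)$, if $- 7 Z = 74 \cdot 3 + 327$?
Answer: $\frac{419654054161}{7} \approx 5.9951 \cdot 10^{10}$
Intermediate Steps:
$Z = - \frac{549}{7}$ ($Z = - \frac{74 \cdot 3 + 327}{7} = - \frac{222 + 327}{7} = \left(- \frac{1}{7}\right) 549 = - \frac{549}{7} \approx -78.429$)
$\left(291889 + 379318\right) \left(89396 + Z\right) = \left(291889 + 379318\right) \left(89396 - \frac{549}{7}\right) = 671207 \cdot \frac{625223}{7} = \frac{419654054161}{7}$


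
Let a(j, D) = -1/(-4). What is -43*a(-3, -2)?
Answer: -43/4 ≈ -10.750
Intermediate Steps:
a(j, D) = ¼ (a(j, D) = -1*(-¼) = ¼)
-43*a(-3, -2) = -43*¼ = -43/4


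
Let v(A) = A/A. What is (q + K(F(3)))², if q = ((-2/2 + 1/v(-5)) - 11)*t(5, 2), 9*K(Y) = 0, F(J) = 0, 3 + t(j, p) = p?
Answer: 121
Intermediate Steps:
t(j, p) = -3 + p
v(A) = 1
K(Y) = 0 (K(Y) = (⅑)*0 = 0)
q = 11 (q = ((-2/2 + 1/1) - 11)*(-3 + 2) = ((-2*½ + 1*1) - 11)*(-1) = ((-1 + 1) - 11)*(-1) = (0 - 11)*(-1) = -11*(-1) = 11)
(q + K(F(3)))² = (11 + 0)² = 11² = 121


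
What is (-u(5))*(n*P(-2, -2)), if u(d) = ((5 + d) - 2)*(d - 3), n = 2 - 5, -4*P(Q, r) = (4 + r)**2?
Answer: -48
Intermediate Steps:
P(Q, r) = -(4 + r)**2/4
n = -3
u(d) = (-3 + d)*(3 + d) (u(d) = (3 + d)*(-3 + d) = (-3 + d)*(3 + d))
(-u(5))*(n*P(-2, -2)) = (-(-9 + 5**2))*(-(-3)*(4 - 2)**2/4) = (-(-9 + 25))*(-(-3)*2**2/4) = (-1*16)*(-(-3)*4/4) = -(-48)*(-1) = -16*3 = -48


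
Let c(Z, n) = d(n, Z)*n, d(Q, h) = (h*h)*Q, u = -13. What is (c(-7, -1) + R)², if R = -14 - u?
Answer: 2304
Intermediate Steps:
R = -1 (R = -14 - 1*(-13) = -14 + 13 = -1)
d(Q, h) = Q*h² (d(Q, h) = h²*Q = Q*h²)
c(Z, n) = Z²*n² (c(Z, n) = (n*Z²)*n = Z²*n²)
(c(-7, -1) + R)² = ((-7)²*(-1)² - 1)² = (49*1 - 1)² = (49 - 1)² = 48² = 2304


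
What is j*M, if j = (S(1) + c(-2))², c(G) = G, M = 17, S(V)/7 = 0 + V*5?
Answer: 18513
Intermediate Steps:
S(V) = 35*V (S(V) = 7*(0 + V*5) = 7*(0 + 5*V) = 7*(5*V) = 35*V)
j = 1089 (j = (35*1 - 2)² = (35 - 2)² = 33² = 1089)
j*M = 1089*17 = 18513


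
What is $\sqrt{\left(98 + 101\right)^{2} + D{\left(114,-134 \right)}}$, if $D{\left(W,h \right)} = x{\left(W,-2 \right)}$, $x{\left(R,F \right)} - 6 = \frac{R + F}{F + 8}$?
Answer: $\frac{\sqrt{356631}}{3} \approx 199.06$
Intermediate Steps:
$x{\left(R,F \right)} = 6 + \frac{F + R}{8 + F}$ ($x{\left(R,F \right)} = 6 + \frac{R + F}{F + 8} = 6 + \frac{F + R}{8 + F}$)
$D{\left(W,h \right)} = \frac{17}{3} + \frac{W}{6}$ ($D{\left(W,h \right)} = \frac{48 + W + 7 \left(-2\right)}{8 - 2} = \frac{48 + W - 14}{6} = \frac{34 + W}{6} = \frac{17}{3} + \frac{W}{6}$)
$\sqrt{\left(98 + 101\right)^{2} + D{\left(114,-134 \right)}} = \sqrt{\left(98 + 101\right)^{2} + \left(\frac{17}{3} + \frac{1}{6} \cdot 114\right)} = \sqrt{199^{2} + \left(\frac{17}{3} + 19\right)} = \sqrt{39601 + \frac{74}{3}} = \sqrt{\frac{118877}{3}} = \frac{\sqrt{356631}}{3}$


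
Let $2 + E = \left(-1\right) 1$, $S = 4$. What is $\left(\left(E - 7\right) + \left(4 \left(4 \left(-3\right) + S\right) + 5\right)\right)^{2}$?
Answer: $1369$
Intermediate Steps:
$E = -3$ ($E = -2 - 1 = -3$)
$\left(\left(E - 7\right) + \left(4 \left(4 \left(-3\right) + S\right) + 5\right)\right)^{2} = \left(\left(-3 - 7\right) + \left(4 \left(4 \left(-3\right) + 4\right) + 5\right)\right)^{2} = \left(-10 + \left(4 \left(-12 + 4\right) + 5\right)\right)^{2} = \left(-10 + \left(4 \left(-8\right) + 5\right)\right)^{2} = \left(-10 + \left(-32 + 5\right)\right)^{2} = \left(-10 - 27\right)^{2} = \left(-37\right)^{2} = 1369$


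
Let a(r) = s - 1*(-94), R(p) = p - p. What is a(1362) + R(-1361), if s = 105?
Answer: 199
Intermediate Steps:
R(p) = 0
a(r) = 199 (a(r) = 105 - 1*(-94) = 105 + 94 = 199)
a(1362) + R(-1361) = 199 + 0 = 199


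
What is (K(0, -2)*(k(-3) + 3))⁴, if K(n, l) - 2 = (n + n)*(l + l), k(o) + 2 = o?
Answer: 256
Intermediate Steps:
k(o) = -2 + o
K(n, l) = 2 + 4*l*n (K(n, l) = 2 + (n + n)*(l + l) = 2 + (2*n)*(2*l) = 2 + 4*l*n)
(K(0, -2)*(k(-3) + 3))⁴ = ((2 + 4*(-2)*0)*((-2 - 3) + 3))⁴ = ((2 + 0)*(-5 + 3))⁴ = (2*(-2))⁴ = (-4)⁴ = 256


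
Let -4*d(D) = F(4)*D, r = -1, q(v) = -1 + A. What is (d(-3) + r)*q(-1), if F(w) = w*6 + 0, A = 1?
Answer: 0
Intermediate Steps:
q(v) = 0 (q(v) = -1 + 1 = 0)
F(w) = 6*w (F(w) = 6*w + 0 = 6*w)
d(D) = -6*D (d(D) = -6*4*D/4 = -6*D)
(d(-3) + r)*q(-1) = (-6*(-3) - 1)*0 = (18 - 1)*0 = 17*0 = 0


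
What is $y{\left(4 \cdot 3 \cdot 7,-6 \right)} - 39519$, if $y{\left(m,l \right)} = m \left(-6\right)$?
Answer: $-40023$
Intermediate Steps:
$y{\left(m,l \right)} = - 6 m$
$y{\left(4 \cdot 3 \cdot 7,-6 \right)} - 39519 = - 6 \cdot 4 \cdot 3 \cdot 7 - 39519 = - 6 \cdot 12 \cdot 7 - 39519 = \left(-6\right) 84 - 39519 = -504 - 39519 = -40023$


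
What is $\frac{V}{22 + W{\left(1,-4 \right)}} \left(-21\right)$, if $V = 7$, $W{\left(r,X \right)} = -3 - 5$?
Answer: $- \frac{21}{2} \approx -10.5$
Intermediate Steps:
$W{\left(r,X \right)} = -8$
$\frac{V}{22 + W{\left(1,-4 \right)}} \left(-21\right) = \frac{1}{22 - 8} \cdot 7 \left(-21\right) = \frac{1}{14} \cdot 7 \left(-21\right) = \frac{1}{2} \left(-21\right) = - \frac{21}{2}$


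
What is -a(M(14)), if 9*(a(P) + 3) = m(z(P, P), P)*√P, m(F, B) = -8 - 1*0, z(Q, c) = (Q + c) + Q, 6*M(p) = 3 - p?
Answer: 3 + 4*I*√66/27 ≈ 3.0 + 1.2036*I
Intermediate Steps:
M(p) = ½ - p/6 (M(p) = (3 - p)/6 = ½ - p/6)
z(Q, c) = c + 2*Q
m(F, B) = -8 (m(F, B) = -8 + 0 = -8)
a(P) = -3 - 8*√P/9 (a(P) = -3 + (-8*√P)/9 = -3 - 8*√P/9)
-a(M(14)) = -(-3 - 8*√(½ - ⅙*14)/9) = -(-3 - 8*√(½ - 7/3)/9) = -(-3 - 4*I*√66/27) = 3 + 4*I*√66/27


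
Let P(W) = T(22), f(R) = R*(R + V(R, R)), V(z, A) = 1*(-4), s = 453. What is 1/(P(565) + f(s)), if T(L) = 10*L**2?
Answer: 1/208237 ≈ 4.8022e-6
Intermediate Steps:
V(z, A) = -4
f(R) = R*(-4 + R) (f(R) = R*(R - 4) = R*(-4 + R))
P(W) = 4840 (P(W) = 10*22**2 = 10*484 = 4840)
1/(P(565) + f(s)) = 1/(4840 + 453*(-4 + 453)) = 1/(4840 + 453*449) = 1/(4840 + 203397) = 1/208237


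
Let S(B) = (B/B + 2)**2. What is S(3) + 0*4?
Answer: 9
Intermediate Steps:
S(B) = 9 (S(B) = (1 + 2)**2 = 3**2 = 9)
S(3) + 0*4 = 9 + 0*4 = 9 + 0 = 9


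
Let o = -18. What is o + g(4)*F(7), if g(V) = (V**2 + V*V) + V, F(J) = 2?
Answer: 54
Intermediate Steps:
g(V) = V + 2*V**2 (g(V) = (V**2 + V**2) + V = 2*V**2 + V = V + 2*V**2)
o + g(4)*F(7) = -18 + (4*(1 + 2*4))*2 = -18 + (4*(1 + 8))*2 = -18 + (4*9)*2 = -18 + 36*2 = -18 + 72 = 54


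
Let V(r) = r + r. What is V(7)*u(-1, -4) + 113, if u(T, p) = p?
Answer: 57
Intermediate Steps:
V(r) = 2*r
V(7)*u(-1, -4) + 113 = (2*7)*(-4) + 113 = 14*(-4) + 113 = -56 + 113 = 57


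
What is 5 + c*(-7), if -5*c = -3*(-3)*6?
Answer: 403/5 ≈ 80.600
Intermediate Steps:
c = -54/5 (c = -(-3*(-3))*6/5 = -9*6/5 = -⅕*54 = -54/5 ≈ -10.800)
5 + c*(-7) = 5 - 54/5*(-7) = 5 + 378/5 = 403/5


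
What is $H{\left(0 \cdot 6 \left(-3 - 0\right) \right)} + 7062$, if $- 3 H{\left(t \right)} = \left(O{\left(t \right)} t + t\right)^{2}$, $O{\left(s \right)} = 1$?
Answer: $7062$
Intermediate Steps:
$H{\left(t \right)} = - \frac{4 t^{2}}{3}$ ($H{\left(t \right)} = - \frac{\left(1 t + t\right)^{2}}{3} = - \frac{\left(t + t\right)^{2}}{3} = - \frac{\left(2 t\right)^{2}}{3} = - \frac{4 t^{2}}{3}$)
$H{\left(0 \cdot 6 \left(-3 - 0\right) \right)} + 7062 = - \frac{4 \left(0 \cdot 6 \left(-3 - 0\right)\right)^{2}}{3} + 7062 = - \frac{4 \left(0 \left(-3 + 0\right)\right)^{2}}{3} + 7062 = - \frac{4 \left(0 \left(-3\right)\right)^{2}}{3} + 7062 = - \frac{4 \cdot 0^{2}}{3} + 7062 = \left(- \frac{4}{3}\right) 0 + 7062 = 0 + 7062 = 7062$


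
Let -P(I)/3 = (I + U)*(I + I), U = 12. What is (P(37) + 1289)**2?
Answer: 91948921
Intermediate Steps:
P(I) = -6*I*(12 + I) (P(I) = -3*(I + 12)*(I + I) = -3*(12 + I)*2*I = -6*I*(12 + I))
(P(37) + 1289)**2 = (-6*37*(12 + 37) + 1289)**2 = (-6*37*49 + 1289)**2 = (-10878 + 1289)**2 = (-9589)**2 = 91948921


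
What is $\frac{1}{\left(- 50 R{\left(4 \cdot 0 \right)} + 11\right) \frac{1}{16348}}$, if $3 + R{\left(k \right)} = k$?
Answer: $\frac{16348}{161} \approx 101.54$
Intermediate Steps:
$R{\left(k \right)} = -3 + k$
$\frac{1}{\left(- 50 R{\left(4 \cdot 0 \right)} + 11\right) \frac{1}{16348}} = \frac{1}{\left(- 50 \left(-3 + 4 \cdot 0\right) + 11\right) \frac{1}{16348}} = \frac{1}{\left(- 50 \left(-3 + 0\right) + 11\right) \frac{1}{16348}} = \frac{1}{\left(\left(-50\right) \left(-3\right) + 11\right) \frac{1}{16348}} = \frac{1}{\left(150 + 11\right) \frac{1}{16348}} = \frac{1}{161 \cdot \frac{1}{16348}} = \frac{1}{\frac{161}{16348}} = \frac{16348}{161}$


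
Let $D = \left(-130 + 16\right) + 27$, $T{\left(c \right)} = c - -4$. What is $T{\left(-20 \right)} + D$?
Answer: $-103$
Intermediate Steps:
$T{\left(c \right)} = 4 + c$ ($T{\left(c \right)} = c + 4 = 4 + c$)
$D = -87$ ($D = -114 + 27 = -87$)
$T{\left(-20 \right)} + D = \left(4 - 20\right) - 87 = -16 - 87 = -103$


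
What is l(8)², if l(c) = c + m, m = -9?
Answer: 1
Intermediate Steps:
l(c) = -9 + c (l(c) = c - 9 = -9 + c)
l(8)² = (-9 + 8)² = (-1)² = 1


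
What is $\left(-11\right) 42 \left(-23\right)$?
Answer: $10626$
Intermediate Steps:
$\left(-11\right) 42 \left(-23\right) = \left(-462\right) \left(-23\right) = 10626$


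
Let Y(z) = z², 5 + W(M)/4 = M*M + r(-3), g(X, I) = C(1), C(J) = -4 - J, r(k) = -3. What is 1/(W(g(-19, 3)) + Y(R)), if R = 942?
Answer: 1/887432 ≈ 1.1268e-6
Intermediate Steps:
g(X, I) = -5 (g(X, I) = -4 - 1*1 = -4 - 1 = -5)
W(M) = -32 + 4*M² (W(M) = -20 + 4*(M*M - 3) = -20 + 4*(M² - 3) = -20 + 4*(-3 + M²) = -20 + (-12 + 4*M²) = -32 + 4*M²)
1/(W(g(-19, 3)) + Y(R)) = 1/((-32 + 4*(-5)²) + 942²) = 1/((-32 + 4*25) + 887364) = 1/((-32 + 100) + 887364) = 1/(68 + 887364) = 1/887432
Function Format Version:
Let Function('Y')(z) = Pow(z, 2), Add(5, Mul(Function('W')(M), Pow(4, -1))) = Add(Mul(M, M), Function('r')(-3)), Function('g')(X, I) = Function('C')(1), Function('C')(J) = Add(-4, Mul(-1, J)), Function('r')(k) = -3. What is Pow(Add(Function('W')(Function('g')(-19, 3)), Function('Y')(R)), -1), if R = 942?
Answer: Rational(1, 887432) ≈ 1.1268e-6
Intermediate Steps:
Function('g')(X, I) = -5 (Function('g')(X, I) = Add(-4, Mul(-1, 1)) = Add(-4, -1) = -5)
Function('W')(M) = Add(-32, Mul(4, Pow(M, 2))) (Function('W')(M) = Add(-20, Mul(4, Add(Mul(M, M), -3))) = Add(-20, Mul(4, Add(Pow(M, 2), -3))) = Add(-20, Mul(4, Add(-3, Pow(M, 2)))) = Add(-20, Add(-12, Mul(4, Pow(M, 2)))) = Add(-32, Mul(4, Pow(M, 2))))
Pow(Add(Function('W')(Function('g')(-19, 3)), Function('Y')(R)), -1) = Pow(Add(Add(-32, Mul(4, Pow(-5, 2))), Pow(942, 2)), -1) = Pow(Add(Add(-32, Mul(4, 25)), 887364), -1) = Pow(Add(Add(-32, 100), 887364), -1) = Pow(Add(68, 887364), -1) = Pow(887432, -1) = Rational(1, 887432)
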